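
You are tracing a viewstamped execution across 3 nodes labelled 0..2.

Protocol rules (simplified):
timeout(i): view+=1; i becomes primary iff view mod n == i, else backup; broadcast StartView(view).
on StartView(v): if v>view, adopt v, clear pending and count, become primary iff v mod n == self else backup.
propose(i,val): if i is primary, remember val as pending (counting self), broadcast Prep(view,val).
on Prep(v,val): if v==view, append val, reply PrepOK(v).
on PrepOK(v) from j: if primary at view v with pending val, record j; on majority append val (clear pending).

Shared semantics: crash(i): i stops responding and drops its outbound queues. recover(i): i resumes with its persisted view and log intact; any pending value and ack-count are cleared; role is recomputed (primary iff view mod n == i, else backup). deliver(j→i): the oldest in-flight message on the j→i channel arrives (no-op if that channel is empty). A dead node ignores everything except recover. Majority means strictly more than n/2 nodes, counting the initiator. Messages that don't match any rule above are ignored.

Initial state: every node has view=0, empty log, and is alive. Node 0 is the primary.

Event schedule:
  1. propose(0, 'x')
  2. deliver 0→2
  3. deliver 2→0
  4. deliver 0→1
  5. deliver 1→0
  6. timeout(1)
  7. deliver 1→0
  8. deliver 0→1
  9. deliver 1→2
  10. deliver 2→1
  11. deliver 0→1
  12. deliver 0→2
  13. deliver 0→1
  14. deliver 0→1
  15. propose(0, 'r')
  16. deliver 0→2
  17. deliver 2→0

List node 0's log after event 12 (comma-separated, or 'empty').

x

[1] propose(0,'x') → ∅
[2] deliver 0→2 → N2(back v0 [x])
[3] deliver 2→0 → N0(prim v0 [x])
[4] deliver 0→1 → N1(back v0 [x])
[5] deliver 1→0 → ∅
[6] timeout(1) → N1(prim v1 [x])
[7] deliver 1→0 → N0(back v1 [x])
[8] deliver 0→1 → ∅
[9] deliver 1→2 → N2(back v1 [x])
[10] deliver 2→1 → ∅
[11] deliver 0→1 → ∅
[12] deliver 0→2 → ∅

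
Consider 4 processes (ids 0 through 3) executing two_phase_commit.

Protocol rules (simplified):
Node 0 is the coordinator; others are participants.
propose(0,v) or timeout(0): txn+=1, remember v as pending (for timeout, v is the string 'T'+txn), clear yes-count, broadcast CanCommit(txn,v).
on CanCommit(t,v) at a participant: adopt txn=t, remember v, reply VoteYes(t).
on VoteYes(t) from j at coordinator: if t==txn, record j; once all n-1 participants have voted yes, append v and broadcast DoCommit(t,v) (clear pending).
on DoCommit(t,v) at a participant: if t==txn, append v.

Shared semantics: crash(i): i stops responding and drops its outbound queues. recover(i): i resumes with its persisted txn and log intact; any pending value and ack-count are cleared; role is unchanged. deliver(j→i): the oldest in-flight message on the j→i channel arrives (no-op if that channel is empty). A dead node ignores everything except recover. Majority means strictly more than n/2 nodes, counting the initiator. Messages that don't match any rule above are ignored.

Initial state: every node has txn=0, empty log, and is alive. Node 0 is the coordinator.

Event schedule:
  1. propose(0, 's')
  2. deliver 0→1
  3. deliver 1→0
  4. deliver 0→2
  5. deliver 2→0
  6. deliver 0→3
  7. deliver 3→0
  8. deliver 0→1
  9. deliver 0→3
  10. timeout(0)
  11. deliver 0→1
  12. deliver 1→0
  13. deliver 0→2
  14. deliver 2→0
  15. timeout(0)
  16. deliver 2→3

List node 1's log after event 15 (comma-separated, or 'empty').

s

1. propose(0,'s'):  <0:coor t1 ->
2. deliver 0→1:  <1:part t1 ->
3. deliver 1→0:  nop
4. deliver 0→2:  <2:part t1 ->
5. deliver 2→0:  nop
6. deliver 0→3:  <3:part t1 ->
7. deliver 3→0:  <0:coor t1 s>
8. deliver 0→1:  <1:part t1 s>
9. deliver 0→3:  <3:part t1 s>
10. timeout(0):  <0:coor t2 s>
11. deliver 0→1:  <1:part t2 s>
12. deliver 1→0:  nop
13. deliver 0→2:  <2:part t1 s>
14. deliver 2→0:  nop
15. timeout(0):  <0:coor t3 s>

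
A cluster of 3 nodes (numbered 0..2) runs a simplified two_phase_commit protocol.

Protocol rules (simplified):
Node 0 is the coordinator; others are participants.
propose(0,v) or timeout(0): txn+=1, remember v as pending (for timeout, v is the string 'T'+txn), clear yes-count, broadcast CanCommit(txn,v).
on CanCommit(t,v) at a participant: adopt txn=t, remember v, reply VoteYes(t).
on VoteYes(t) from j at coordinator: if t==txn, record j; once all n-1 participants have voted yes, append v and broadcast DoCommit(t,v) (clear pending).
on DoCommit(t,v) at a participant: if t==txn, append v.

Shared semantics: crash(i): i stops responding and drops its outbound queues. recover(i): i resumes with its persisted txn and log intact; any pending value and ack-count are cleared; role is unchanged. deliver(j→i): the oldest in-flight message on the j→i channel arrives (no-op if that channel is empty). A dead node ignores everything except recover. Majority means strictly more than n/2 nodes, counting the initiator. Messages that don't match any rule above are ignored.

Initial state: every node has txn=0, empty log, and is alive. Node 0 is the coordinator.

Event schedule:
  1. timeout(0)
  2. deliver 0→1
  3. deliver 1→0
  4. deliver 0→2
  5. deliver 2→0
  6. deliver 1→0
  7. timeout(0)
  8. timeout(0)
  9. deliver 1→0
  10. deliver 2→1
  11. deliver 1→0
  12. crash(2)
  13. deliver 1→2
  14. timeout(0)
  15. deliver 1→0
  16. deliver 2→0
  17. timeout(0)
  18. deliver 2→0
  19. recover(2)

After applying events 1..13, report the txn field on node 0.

3

e1 timeout(0): 0[coor,t=1,-]
e2 deliver 0→1: 1[part,t=1,-]
e3 deliver 1→0: ·
e4 deliver 0→2: 2[part,t=1,-]
e5 deliver 2→0: 0[coor,t=1,T1]
e6 deliver 1→0: ·
e7 timeout(0): 0[coor,t=2,T1]
e8 timeout(0): 0[coor,t=3,T1]
e9 deliver 1→0: ·
e10 deliver 2→1: ·
e11 deliver 1→0: ·
e12 crash(2): 2[✗part,t=1,-]
e13 deliver 1→2: ·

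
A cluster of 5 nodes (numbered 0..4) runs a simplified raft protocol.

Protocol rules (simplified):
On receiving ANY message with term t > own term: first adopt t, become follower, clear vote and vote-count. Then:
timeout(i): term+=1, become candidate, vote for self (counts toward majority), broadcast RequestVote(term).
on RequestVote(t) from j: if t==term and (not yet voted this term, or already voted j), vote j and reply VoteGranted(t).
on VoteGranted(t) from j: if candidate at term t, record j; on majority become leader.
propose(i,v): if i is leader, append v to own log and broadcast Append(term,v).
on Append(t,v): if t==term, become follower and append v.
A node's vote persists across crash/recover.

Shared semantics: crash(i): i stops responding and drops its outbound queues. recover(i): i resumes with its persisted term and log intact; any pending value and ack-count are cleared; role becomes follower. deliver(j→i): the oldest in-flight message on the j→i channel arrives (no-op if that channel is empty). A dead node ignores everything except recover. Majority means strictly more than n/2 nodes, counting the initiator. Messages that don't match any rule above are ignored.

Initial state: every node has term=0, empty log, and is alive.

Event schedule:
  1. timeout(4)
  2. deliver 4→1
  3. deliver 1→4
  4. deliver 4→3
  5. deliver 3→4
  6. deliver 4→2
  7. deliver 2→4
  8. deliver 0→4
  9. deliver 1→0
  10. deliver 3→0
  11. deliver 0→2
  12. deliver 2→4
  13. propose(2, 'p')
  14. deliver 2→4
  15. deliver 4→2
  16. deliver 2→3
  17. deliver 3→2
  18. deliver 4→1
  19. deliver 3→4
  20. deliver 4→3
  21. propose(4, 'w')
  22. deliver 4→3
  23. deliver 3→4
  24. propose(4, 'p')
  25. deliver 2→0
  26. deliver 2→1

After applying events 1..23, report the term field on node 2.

1

e1 timeout(4): 4[cand,t=1,-]
e2 deliver 4→1: 1[foll,t=1,-]
e3 deliver 1→4: ·
e4 deliver 4→3: 3[foll,t=1,-]
e5 deliver 3→4: 4[lead,t=1,-]
e6 deliver 4→2: 2[foll,t=1,-]
e7 deliver 2→4: ·
e8 deliver 0→4: ·
e9 deliver 1→0: ·
e10 deliver 3→0: ·
e11 deliver 0→2: ·
e12 deliver 2→4: ·
e13 propose(2,'p'): ·
e14 deliver 2→4: ·
e15 deliver 4→2: ·
e16 deliver 2→3: ·
e17 deliver 3→2: ·
e18 deliver 4→1: ·
e19 deliver 3→4: ·
e20 deliver 4→3: ·
e21 propose(4,'w'): 4[lead,t=1,w]
e22 deliver 4→3: 3[foll,t=1,w]
e23 deliver 3→4: ·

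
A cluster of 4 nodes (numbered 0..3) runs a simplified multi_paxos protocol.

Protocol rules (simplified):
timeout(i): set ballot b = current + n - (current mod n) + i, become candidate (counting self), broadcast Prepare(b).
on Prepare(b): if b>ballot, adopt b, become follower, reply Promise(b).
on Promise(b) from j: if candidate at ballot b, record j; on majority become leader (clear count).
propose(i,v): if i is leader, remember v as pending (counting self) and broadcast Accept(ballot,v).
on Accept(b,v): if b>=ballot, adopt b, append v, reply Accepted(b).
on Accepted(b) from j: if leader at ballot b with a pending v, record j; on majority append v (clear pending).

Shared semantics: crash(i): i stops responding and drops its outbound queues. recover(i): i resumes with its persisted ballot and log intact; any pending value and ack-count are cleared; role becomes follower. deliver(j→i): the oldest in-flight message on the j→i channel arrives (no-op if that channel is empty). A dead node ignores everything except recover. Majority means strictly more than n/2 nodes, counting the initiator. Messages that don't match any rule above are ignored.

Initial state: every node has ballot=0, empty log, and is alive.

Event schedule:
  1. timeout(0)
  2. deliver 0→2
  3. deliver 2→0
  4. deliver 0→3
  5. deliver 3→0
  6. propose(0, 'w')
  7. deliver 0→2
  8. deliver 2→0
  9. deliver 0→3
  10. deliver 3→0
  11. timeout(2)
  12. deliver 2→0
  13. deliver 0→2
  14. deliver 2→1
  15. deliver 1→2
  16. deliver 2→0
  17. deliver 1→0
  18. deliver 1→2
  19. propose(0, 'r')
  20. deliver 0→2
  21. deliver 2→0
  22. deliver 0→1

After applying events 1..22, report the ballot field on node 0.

[1] timeout(0) → N0(cand b4 [-])
[2] deliver 0→2 → N2(foll b4 [-])
[3] deliver 2→0 → ∅
[4] deliver 0→3 → N3(foll b4 [-])
[5] deliver 3→0 → N0(lead b4 [-])
[6] propose(0,'w') → ∅
[7] deliver 0→2 → N2(foll b4 [w])
[8] deliver 2→0 → ∅
[9] deliver 0→3 → N3(foll b4 [w])
[10] deliver 3→0 → N0(lead b4 [w])
[11] timeout(2) → N2(cand b10 [w])
[12] deliver 2→0 → N0(foll b10 [w])
[13] deliver 0→2 → ∅
[14] deliver 2→1 → N1(foll b10 [-])
[15] deliver 1→2 → N2(lead b10 [w])
[16] deliver 2→0 → ∅
[17] deliver 1→0 → ∅
[18] deliver 1→2 → ∅
[19] propose(0,'r') → ∅
[20] deliver 0→2 → ∅
[21] deliver 2→0 → ∅
[22] deliver 0→1 → ∅

10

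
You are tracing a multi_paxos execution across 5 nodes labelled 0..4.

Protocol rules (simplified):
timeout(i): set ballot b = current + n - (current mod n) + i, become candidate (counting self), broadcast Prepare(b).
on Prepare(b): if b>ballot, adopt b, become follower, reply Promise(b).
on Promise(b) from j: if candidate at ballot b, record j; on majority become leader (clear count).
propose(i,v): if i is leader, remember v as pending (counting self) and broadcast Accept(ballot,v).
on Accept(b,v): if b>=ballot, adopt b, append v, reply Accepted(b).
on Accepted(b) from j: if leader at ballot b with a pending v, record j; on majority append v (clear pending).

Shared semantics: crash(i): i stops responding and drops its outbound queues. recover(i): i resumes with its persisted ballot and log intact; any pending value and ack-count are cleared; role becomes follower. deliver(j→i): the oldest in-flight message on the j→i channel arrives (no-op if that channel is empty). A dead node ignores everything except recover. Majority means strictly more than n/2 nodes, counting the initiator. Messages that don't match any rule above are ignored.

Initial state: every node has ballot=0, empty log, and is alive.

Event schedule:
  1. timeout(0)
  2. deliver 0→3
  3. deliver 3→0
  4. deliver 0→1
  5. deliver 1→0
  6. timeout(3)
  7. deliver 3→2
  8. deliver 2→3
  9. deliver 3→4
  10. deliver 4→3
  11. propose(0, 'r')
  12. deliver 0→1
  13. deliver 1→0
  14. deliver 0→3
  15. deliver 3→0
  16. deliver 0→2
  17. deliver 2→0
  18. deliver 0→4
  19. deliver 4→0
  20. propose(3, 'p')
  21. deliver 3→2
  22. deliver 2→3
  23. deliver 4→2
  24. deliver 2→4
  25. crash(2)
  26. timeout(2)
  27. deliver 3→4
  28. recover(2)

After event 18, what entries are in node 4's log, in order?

step 1 timeout(0): 0={cand,b=5,log=-}
step 2 deliver 0→3: 3={foll,b=5,log=-}
step 3 deliver 3→0: —
step 4 deliver 0→1: 1={foll,b=5,log=-}
step 5 deliver 1→0: 0={lead,b=5,log=-}
step 6 timeout(3): 3={cand,b=13,log=-}
step 7 deliver 3→2: 2={foll,b=13,log=-}
step 8 deliver 2→3: —
step 9 deliver 3→4: 4={foll,b=13,log=-}
step 10 deliver 4→3: 3={lead,b=13,log=-}
step 11 propose(0,'r'): —
step 12 deliver 0→1: 1={foll,b=5,log=r}
step 13 deliver 1→0: —
step 14 deliver 0→3: —
step 15 deliver 3→0: 0={foll,b=13,log=-}
step 16 deliver 0→2: —
step 17 deliver 2→0: —
step 18 deliver 0→4: —

empty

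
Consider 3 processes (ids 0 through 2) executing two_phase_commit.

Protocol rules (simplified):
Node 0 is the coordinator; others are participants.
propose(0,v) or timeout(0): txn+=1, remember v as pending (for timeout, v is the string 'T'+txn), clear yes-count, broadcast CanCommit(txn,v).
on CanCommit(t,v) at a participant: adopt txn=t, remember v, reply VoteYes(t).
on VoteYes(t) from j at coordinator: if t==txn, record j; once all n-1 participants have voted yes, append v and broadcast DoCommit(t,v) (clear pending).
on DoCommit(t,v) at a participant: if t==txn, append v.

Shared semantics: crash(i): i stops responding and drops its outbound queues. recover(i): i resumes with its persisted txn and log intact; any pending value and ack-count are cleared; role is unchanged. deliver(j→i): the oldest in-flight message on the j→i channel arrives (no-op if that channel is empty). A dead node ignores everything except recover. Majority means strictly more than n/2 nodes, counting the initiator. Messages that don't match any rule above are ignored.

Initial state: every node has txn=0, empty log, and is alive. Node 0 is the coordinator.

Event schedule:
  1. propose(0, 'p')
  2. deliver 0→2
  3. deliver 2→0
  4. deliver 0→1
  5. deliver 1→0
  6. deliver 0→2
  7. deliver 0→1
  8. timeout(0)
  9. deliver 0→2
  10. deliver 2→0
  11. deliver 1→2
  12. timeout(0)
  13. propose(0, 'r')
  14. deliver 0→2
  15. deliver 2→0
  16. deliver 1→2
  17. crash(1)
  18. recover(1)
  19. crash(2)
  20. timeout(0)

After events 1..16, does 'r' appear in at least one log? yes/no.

step 1 propose(0,'p'): 0={coor,t=1,log=-}
step 2 deliver 0→2: 2={part,t=1,log=-}
step 3 deliver 2→0: —
step 4 deliver 0→1: 1={part,t=1,log=-}
step 5 deliver 1→0: 0={coor,t=1,log=p}
step 6 deliver 0→2: 2={part,t=1,log=p}
step 7 deliver 0→1: 1={part,t=1,log=p}
step 8 timeout(0): 0={coor,t=2,log=p}
step 9 deliver 0→2: 2={part,t=2,log=p}
step 10 deliver 2→0: —
step 11 deliver 1→2: —
step 12 timeout(0): 0={coor,t=3,log=p}
step 13 propose(0,'r'): 0={coor,t=4,log=p}
step 14 deliver 0→2: 2={part,t=3,log=p}
step 15 deliver 2→0: —
step 16 deliver 1→2: —

no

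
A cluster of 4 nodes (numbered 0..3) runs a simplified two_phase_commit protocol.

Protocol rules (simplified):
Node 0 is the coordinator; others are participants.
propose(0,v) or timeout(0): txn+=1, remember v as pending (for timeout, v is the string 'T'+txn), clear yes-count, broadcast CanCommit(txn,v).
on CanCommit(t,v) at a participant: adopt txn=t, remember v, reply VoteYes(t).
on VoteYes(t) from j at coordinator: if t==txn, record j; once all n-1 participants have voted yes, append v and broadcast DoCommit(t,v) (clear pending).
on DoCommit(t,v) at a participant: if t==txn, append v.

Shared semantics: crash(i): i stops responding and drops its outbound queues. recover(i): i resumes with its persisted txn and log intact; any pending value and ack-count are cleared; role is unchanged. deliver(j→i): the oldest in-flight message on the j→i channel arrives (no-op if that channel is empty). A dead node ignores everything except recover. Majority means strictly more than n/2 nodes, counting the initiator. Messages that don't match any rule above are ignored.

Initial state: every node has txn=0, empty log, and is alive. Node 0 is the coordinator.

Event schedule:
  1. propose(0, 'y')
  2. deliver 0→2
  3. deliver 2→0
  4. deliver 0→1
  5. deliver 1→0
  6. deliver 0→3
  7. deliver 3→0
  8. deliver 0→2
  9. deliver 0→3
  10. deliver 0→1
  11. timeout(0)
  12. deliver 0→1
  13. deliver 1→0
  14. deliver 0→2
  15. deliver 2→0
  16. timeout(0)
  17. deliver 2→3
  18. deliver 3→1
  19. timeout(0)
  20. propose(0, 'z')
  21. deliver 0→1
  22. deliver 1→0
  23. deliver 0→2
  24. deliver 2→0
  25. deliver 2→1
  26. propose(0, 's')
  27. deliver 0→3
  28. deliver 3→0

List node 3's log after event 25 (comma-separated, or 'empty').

y

step 1 propose(0,'y'): 0={coor,t=1,log=-}
step 2 deliver 0→2: 2={part,t=1,log=-}
step 3 deliver 2→0: —
step 4 deliver 0→1: 1={part,t=1,log=-}
step 5 deliver 1→0: —
step 6 deliver 0→3: 3={part,t=1,log=-}
step 7 deliver 3→0: 0={coor,t=1,log=y}
step 8 deliver 0→2: 2={part,t=1,log=y}
step 9 deliver 0→3: 3={part,t=1,log=y}
step 10 deliver 0→1: 1={part,t=1,log=y}
step 11 timeout(0): 0={coor,t=2,log=y}
step 12 deliver 0→1: 1={part,t=2,log=y}
step 13 deliver 1→0: —
step 14 deliver 0→2: 2={part,t=2,log=y}
step 15 deliver 2→0: —
step 16 timeout(0): 0={coor,t=3,log=y}
step 17 deliver 2→3: —
step 18 deliver 3→1: —
step 19 timeout(0): 0={coor,t=4,log=y}
step 20 propose(0,'z'): 0={coor,t=5,log=y}
step 21 deliver 0→1: 1={part,t=3,log=y}
step 22 deliver 1→0: —
step 23 deliver 0→2: 2={part,t=3,log=y}
step 24 deliver 2→0: —
step 25 deliver 2→1: —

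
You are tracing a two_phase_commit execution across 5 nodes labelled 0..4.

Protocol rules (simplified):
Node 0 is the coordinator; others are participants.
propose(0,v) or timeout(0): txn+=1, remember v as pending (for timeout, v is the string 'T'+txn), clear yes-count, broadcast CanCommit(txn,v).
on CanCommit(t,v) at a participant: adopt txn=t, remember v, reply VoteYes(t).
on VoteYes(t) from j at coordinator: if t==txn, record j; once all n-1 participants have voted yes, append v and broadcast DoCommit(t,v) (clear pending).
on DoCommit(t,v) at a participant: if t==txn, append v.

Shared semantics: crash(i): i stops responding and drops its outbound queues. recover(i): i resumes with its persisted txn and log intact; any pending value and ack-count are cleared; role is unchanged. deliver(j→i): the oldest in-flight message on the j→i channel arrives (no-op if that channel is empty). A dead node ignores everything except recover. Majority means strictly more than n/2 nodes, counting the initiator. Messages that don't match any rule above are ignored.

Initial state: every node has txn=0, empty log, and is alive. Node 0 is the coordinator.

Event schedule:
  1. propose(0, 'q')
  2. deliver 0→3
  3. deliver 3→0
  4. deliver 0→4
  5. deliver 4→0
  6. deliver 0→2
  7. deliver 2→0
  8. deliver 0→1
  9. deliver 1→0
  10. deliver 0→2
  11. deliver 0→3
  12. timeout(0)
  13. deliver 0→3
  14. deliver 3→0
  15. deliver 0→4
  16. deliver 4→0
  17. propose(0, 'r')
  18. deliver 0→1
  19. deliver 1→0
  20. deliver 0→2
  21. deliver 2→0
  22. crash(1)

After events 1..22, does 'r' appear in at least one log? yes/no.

no

[1] propose(0,'q') → N0(coor t1 [-])
[2] deliver 0→3 → N3(part t1 [-])
[3] deliver 3→0 → ∅
[4] deliver 0→4 → N4(part t1 [-])
[5] deliver 4→0 → ∅
[6] deliver 0→2 → N2(part t1 [-])
[7] deliver 2→0 → ∅
[8] deliver 0→1 → N1(part t1 [-])
[9] deliver 1→0 → N0(coor t1 [q])
[10] deliver 0→2 → N2(part t1 [q])
[11] deliver 0→3 → N3(part t1 [q])
[12] timeout(0) → N0(coor t2 [q])
[13] deliver 0→3 → N3(part t2 [q])
[14] deliver 3→0 → ∅
[15] deliver 0→4 → N4(part t1 [q])
[16] deliver 4→0 → ∅
[17] propose(0,'r') → N0(coor t3 [q])
[18] deliver 0→1 → N1(part t1 [q])
[19] deliver 1→0 → ∅
[20] deliver 0→2 → N2(part t2 [q])
[21] deliver 2→0 → ∅
[22] crash(1) → N1(✗part t1 [q])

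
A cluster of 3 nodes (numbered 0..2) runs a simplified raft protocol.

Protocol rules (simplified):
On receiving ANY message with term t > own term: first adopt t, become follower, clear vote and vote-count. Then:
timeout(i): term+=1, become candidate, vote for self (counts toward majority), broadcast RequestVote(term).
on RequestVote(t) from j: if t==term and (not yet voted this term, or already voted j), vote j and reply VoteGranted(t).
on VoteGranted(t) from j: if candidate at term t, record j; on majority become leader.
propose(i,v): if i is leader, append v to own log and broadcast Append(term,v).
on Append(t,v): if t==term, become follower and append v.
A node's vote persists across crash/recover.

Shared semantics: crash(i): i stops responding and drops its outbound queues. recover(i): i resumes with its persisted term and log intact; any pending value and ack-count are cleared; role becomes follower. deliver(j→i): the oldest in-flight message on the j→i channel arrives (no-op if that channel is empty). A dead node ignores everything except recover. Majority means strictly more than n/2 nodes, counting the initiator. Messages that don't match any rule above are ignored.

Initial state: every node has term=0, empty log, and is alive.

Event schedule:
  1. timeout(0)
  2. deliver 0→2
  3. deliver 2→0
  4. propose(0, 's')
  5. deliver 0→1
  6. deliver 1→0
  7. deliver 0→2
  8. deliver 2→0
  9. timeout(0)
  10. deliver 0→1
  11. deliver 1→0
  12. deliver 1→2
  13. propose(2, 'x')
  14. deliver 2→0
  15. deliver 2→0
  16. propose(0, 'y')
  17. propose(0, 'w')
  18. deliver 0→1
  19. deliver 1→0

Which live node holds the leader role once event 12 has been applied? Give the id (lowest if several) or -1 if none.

after 1 — timeout(0): n0:cand/t1/[-]
after 2 — deliver 0→2: n2:foll/t1/[-]
after 3 — deliver 2→0: n0:lead/t1/[-]
after 4 — propose(0,'s'): n0:lead/t1/[s]
after 5 — deliver 0→1: n1:foll/t1/[-]
after 6 — deliver 1→0: ·
after 7 — deliver 0→2: n2:foll/t1/[s]
after 8 — deliver 2→0: ·
after 9 — timeout(0): n0:cand/t2/[s]
after 10 — deliver 0→1: n1:foll/t1/[s]
after 11 — deliver 1→0: ·
after 12 — deliver 1→2: ·

-1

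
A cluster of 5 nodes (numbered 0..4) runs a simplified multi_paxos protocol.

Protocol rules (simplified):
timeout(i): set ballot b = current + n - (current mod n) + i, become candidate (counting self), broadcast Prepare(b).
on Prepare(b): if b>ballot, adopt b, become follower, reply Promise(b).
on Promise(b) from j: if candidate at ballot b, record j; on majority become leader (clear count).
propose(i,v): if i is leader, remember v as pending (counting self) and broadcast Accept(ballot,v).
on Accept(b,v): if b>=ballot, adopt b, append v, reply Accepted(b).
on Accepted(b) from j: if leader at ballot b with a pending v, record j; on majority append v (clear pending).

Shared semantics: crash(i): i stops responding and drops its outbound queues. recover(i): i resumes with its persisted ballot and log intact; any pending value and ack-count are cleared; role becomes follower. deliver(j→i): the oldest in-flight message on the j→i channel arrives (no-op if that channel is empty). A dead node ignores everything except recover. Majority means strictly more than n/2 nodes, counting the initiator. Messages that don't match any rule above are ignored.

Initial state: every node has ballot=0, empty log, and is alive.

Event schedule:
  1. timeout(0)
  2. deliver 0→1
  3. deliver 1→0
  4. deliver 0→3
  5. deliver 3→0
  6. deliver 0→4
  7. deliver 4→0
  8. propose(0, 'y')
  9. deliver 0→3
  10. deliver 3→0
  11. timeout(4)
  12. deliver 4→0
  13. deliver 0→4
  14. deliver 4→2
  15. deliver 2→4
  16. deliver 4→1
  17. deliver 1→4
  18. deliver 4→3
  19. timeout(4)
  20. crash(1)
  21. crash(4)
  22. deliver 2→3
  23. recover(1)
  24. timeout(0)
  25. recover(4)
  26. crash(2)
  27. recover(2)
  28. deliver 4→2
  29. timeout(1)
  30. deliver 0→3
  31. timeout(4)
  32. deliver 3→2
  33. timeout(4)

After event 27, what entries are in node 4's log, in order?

empty

step 1 timeout(0): 0={cand,b=5,log=-}
step 2 deliver 0→1: 1={foll,b=5,log=-}
step 3 deliver 1→0: —
step 4 deliver 0→3: 3={foll,b=5,log=-}
step 5 deliver 3→0: 0={lead,b=5,log=-}
step 6 deliver 0→4: 4={foll,b=5,log=-}
step 7 deliver 4→0: —
step 8 propose(0,'y'): —
step 9 deliver 0→3: 3={foll,b=5,log=y}
step 10 deliver 3→0: —
step 11 timeout(4): 4={cand,b=14,log=-}
step 12 deliver 4→0: 0={foll,b=14,log=-}
step 13 deliver 0→4: —
step 14 deliver 4→2: 2={foll,b=14,log=-}
step 15 deliver 2→4: —
step 16 deliver 4→1: 1={foll,b=14,log=-}
step 17 deliver 1→4: 4={lead,b=14,log=-}
step 18 deliver 4→3: 3={foll,b=14,log=y}
step 19 timeout(4): 4={cand,b=19,log=-}
step 20 crash(1): 1={✗foll,b=14,log=-}
step 21 crash(4): 4={✗cand,b=19,log=-}
step 22 deliver 2→3: —
step 23 recover(1): 1={foll,b=14,log=-}
step 24 timeout(0): 0={cand,b=15,log=-}
step 25 recover(4): 4={foll,b=19,log=-}
step 26 crash(2): 2={✗foll,b=14,log=-}
step 27 recover(2): 2={foll,b=14,log=-}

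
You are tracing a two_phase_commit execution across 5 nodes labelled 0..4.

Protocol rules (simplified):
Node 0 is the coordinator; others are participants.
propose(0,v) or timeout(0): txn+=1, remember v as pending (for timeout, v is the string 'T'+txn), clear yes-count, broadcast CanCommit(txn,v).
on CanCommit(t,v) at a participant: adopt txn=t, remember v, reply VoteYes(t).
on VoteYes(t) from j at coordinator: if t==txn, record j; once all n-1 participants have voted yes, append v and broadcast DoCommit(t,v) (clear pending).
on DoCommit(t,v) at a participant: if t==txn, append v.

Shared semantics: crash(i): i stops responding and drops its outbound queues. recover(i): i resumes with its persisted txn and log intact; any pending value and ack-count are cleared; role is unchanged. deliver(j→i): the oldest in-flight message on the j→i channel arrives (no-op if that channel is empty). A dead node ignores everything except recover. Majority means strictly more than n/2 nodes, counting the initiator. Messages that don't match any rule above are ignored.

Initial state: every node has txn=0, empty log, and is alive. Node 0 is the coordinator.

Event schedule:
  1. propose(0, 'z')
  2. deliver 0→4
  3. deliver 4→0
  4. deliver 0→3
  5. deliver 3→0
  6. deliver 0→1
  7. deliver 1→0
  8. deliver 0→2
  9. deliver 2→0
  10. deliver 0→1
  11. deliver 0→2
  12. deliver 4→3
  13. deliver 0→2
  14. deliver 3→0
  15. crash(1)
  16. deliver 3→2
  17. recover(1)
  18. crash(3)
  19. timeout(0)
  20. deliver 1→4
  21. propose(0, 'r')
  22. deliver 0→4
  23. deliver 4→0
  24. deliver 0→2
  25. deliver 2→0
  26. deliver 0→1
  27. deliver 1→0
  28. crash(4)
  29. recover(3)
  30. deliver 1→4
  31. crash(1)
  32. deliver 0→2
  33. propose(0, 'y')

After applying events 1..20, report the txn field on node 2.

e1 propose(0,'z'): 0[coor,t=1,-]
e2 deliver 0→4: 4[part,t=1,-]
e3 deliver 4→0: ·
e4 deliver 0→3: 3[part,t=1,-]
e5 deliver 3→0: ·
e6 deliver 0→1: 1[part,t=1,-]
e7 deliver 1→0: ·
e8 deliver 0→2: 2[part,t=1,-]
e9 deliver 2→0: 0[coor,t=1,z]
e10 deliver 0→1: 1[part,t=1,z]
e11 deliver 0→2: 2[part,t=1,z]
e12 deliver 4→3: ·
e13 deliver 0→2: ·
e14 deliver 3→0: ·
e15 crash(1): 1[✗part,t=1,z]
e16 deliver 3→2: ·
e17 recover(1): 1[part,t=1,z]
e18 crash(3): 3[✗part,t=1,-]
e19 timeout(0): 0[coor,t=2,z]
e20 deliver 1→4: ·

1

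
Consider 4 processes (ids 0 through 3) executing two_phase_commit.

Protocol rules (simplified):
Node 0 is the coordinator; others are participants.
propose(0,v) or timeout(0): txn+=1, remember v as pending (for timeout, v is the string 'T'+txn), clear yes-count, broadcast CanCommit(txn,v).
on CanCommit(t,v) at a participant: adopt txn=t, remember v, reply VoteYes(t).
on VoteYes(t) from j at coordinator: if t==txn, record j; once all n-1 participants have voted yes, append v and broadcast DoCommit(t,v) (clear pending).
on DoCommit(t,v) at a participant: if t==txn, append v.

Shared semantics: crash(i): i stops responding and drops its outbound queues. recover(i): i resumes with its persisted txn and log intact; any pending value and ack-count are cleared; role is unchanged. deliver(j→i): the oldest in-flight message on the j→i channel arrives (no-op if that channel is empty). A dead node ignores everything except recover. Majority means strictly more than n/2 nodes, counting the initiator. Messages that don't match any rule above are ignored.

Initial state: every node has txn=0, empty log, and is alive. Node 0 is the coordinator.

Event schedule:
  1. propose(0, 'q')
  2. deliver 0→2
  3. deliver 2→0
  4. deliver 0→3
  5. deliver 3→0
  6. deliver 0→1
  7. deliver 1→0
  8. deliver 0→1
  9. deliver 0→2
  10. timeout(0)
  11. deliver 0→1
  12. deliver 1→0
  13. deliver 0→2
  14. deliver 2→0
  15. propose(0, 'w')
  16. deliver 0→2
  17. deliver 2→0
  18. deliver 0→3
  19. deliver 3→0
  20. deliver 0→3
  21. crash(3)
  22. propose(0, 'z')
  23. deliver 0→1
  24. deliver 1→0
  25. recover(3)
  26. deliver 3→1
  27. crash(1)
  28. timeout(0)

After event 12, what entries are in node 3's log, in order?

after 1 — propose(0,'q'): n0:coor/t1/[-]
after 2 — deliver 0→2: n2:part/t1/[-]
after 3 — deliver 2→0: ·
after 4 — deliver 0→3: n3:part/t1/[-]
after 5 — deliver 3→0: ·
after 6 — deliver 0→1: n1:part/t1/[-]
after 7 — deliver 1→0: n0:coor/t1/[q]
after 8 — deliver 0→1: n1:part/t1/[q]
after 9 — deliver 0→2: n2:part/t1/[q]
after 10 — timeout(0): n0:coor/t2/[q]
after 11 — deliver 0→1: n1:part/t2/[q]
after 12 — deliver 1→0: ·

empty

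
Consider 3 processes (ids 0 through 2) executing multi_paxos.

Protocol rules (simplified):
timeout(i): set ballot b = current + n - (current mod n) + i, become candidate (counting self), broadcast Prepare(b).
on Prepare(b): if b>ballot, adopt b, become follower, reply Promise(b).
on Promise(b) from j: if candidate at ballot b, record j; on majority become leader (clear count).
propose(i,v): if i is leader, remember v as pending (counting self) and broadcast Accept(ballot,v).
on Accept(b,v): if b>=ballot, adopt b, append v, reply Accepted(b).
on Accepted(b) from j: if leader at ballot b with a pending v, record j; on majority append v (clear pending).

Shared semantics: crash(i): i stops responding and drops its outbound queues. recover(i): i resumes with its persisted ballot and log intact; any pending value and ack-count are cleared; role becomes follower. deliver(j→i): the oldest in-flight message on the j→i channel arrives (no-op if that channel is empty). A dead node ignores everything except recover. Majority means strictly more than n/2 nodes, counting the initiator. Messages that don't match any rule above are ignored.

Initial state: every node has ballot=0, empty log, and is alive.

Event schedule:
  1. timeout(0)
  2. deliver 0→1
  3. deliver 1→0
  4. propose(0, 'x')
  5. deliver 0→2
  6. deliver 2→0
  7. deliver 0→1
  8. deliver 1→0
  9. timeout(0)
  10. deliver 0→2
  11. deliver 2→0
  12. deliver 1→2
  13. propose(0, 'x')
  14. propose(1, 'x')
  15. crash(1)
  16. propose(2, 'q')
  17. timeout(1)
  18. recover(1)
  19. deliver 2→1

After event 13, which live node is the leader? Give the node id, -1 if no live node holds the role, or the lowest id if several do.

1. timeout(0):  <0:cand b3 ->
2. deliver 0→1:  <1:foll b3 ->
3. deliver 1→0:  <0:lead b3 ->
4. propose(0,'x'):  nop
5. deliver 0→2:  <2:foll b3 ->
6. deliver 2→0:  nop
7. deliver 0→1:  <1:foll b3 x>
8. deliver 1→0:  <0:lead b3 x>
9. timeout(0):  <0:cand b6 x>
10. deliver 0→2:  <2:foll b3 x>
11. deliver 2→0:  nop
12. deliver 1→2:  nop
13. propose(0,'x'):  nop

-1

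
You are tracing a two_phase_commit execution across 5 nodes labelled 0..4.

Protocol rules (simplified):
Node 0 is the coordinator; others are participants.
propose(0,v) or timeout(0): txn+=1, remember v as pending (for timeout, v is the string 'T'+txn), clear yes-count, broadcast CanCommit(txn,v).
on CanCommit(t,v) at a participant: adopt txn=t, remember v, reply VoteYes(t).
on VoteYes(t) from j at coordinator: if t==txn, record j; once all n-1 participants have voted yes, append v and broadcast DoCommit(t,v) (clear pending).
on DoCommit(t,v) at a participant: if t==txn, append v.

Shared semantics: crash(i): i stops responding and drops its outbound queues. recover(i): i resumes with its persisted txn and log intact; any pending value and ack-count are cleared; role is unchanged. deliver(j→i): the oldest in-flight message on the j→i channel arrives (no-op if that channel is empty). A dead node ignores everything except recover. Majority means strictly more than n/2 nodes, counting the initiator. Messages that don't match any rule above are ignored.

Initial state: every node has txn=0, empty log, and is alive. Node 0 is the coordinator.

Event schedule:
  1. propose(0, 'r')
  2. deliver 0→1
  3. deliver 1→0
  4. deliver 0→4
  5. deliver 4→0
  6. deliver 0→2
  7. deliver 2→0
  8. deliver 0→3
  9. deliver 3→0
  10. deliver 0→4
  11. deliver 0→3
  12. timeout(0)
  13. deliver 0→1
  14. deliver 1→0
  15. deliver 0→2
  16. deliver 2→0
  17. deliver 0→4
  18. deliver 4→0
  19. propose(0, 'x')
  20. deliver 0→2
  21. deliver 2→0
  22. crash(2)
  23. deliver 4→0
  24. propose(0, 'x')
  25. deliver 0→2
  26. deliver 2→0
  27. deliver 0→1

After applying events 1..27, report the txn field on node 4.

2

e1 propose(0,'r'): 0[coor,t=1,-]
e2 deliver 0→1: 1[part,t=1,-]
e3 deliver 1→0: ·
e4 deliver 0→4: 4[part,t=1,-]
e5 deliver 4→0: ·
e6 deliver 0→2: 2[part,t=1,-]
e7 deliver 2→0: ·
e8 deliver 0→3: 3[part,t=1,-]
e9 deliver 3→0: 0[coor,t=1,r]
e10 deliver 0→4: 4[part,t=1,r]
e11 deliver 0→3: 3[part,t=1,r]
e12 timeout(0): 0[coor,t=2,r]
e13 deliver 0→1: 1[part,t=1,r]
e14 deliver 1→0: ·
e15 deliver 0→2: 2[part,t=1,r]
e16 deliver 2→0: ·
e17 deliver 0→4: 4[part,t=2,r]
e18 deliver 4→0: ·
e19 propose(0,'x'): 0[coor,t=3,r]
e20 deliver 0→2: 2[part,t=2,r]
e21 deliver 2→0: ·
e22 crash(2): 2[✗part,t=2,r]
e23 deliver 4→0: ·
e24 propose(0,'x'): 0[coor,t=4,r]
e25 deliver 0→2: ·
e26 deliver 2→0: ·
e27 deliver 0→1: 1[part,t=2,r]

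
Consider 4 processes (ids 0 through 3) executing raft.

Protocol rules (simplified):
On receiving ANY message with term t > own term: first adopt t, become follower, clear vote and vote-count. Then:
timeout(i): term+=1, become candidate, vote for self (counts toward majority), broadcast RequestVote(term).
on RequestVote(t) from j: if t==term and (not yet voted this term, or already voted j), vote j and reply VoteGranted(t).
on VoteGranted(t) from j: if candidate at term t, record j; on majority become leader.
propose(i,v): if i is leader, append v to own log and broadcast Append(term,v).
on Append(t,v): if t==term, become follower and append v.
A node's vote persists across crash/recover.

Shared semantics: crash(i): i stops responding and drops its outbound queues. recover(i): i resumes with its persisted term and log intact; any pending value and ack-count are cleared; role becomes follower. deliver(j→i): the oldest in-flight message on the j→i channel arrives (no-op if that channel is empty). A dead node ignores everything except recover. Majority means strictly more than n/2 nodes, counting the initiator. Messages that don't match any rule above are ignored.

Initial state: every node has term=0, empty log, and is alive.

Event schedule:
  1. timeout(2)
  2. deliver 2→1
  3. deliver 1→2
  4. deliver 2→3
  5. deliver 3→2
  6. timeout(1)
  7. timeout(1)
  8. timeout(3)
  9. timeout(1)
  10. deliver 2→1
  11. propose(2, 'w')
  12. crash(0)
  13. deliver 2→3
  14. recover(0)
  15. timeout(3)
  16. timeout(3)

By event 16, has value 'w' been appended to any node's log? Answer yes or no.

e1 timeout(2): 2[cand,t=1,-]
e2 deliver 2→1: 1[foll,t=1,-]
e3 deliver 1→2: ·
e4 deliver 2→3: 3[foll,t=1,-]
e5 deliver 3→2: 2[lead,t=1,-]
e6 timeout(1): 1[cand,t=2,-]
e7 timeout(1): 1[cand,t=3,-]
e8 timeout(3): 3[cand,t=2,-]
e9 timeout(1): 1[cand,t=4,-]
e10 deliver 2→1: ·
e11 propose(2,'w'): 2[lead,t=1,w]
e12 crash(0): 0[✗foll,t=0,-]
e13 deliver 2→3: ·
e14 recover(0): 0[foll,t=0,-]
e15 timeout(3): 3[cand,t=3,-]
e16 timeout(3): 3[cand,t=4,-]

yes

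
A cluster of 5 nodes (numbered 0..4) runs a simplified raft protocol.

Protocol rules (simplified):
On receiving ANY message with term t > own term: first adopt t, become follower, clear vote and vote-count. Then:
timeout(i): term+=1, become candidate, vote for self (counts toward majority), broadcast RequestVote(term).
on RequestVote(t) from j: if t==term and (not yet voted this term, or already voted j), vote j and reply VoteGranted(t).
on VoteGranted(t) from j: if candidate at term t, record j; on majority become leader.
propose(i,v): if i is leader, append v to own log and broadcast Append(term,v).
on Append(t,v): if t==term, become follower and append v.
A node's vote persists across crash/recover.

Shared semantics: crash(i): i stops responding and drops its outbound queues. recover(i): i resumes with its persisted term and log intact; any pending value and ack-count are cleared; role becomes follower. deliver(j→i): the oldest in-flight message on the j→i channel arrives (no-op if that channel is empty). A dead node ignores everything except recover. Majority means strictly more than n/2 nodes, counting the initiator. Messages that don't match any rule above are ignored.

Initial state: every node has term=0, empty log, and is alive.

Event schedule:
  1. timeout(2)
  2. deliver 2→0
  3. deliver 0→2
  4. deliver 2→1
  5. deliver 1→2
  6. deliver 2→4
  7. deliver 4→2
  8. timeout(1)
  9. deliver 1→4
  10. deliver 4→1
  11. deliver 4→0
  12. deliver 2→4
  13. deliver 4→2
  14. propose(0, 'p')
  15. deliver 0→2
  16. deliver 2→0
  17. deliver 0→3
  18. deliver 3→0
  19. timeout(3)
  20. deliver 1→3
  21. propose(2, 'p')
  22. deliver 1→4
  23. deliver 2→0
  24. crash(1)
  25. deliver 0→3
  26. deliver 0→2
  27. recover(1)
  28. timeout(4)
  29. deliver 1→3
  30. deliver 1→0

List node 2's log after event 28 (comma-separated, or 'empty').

p

[1] timeout(2) → N2(cand t1 [-])
[2] deliver 2→0 → N0(foll t1 [-])
[3] deliver 0→2 → ∅
[4] deliver 2→1 → N1(foll t1 [-])
[5] deliver 1→2 → N2(lead t1 [-])
[6] deliver 2→4 → N4(foll t1 [-])
[7] deliver 4→2 → ∅
[8] timeout(1) → N1(cand t2 [-])
[9] deliver 1→4 → N4(foll t2 [-])
[10] deliver 4→1 → ∅
[11] deliver 4→0 → ∅
[12] deliver 2→4 → ∅
[13] deliver 4→2 → ∅
[14] propose(0,'p') → ∅
[15] deliver 0→2 → ∅
[16] deliver 2→0 → ∅
[17] deliver 0→3 → ∅
[18] deliver 3→0 → ∅
[19] timeout(3) → N3(cand t1 [-])
[20] deliver 1→3 → N3(foll t2 [-])
[21] propose(2,'p') → N2(lead t1 [p])
[22] deliver 1→4 → ∅
[23] deliver 2→0 → N0(foll t1 [p])
[24] crash(1) → N1(✗cand t2 [-])
[25] deliver 0→3 → ∅
[26] deliver 0→2 → ∅
[27] recover(1) → N1(foll t2 [-])
[28] timeout(4) → N4(cand t3 [-])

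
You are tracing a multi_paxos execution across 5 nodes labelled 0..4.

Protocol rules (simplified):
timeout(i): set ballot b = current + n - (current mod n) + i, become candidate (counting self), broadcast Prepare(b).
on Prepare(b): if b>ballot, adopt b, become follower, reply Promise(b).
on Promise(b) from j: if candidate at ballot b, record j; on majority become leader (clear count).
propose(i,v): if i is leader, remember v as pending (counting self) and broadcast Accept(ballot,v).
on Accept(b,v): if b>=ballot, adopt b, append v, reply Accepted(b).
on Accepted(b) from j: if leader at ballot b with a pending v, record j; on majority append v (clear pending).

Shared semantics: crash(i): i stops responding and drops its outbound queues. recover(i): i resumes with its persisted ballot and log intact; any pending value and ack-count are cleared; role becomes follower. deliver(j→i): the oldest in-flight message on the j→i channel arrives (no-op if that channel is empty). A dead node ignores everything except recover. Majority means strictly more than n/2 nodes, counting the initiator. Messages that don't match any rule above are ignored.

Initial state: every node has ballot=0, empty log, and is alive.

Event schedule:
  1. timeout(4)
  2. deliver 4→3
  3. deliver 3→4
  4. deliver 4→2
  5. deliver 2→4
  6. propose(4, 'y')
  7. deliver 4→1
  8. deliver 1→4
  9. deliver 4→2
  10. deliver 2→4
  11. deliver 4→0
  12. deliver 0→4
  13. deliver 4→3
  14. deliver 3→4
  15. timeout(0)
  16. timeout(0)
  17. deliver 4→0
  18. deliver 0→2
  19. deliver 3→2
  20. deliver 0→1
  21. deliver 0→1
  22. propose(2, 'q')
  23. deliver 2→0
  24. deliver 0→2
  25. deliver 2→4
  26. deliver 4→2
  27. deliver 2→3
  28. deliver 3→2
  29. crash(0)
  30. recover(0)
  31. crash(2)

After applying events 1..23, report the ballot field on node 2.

1. timeout(4):  <4:cand b9 ->
2. deliver 4→3:  <3:foll b9 ->
3. deliver 3→4:  nop
4. deliver 4→2:  <2:foll b9 ->
5. deliver 2→4:  <4:lead b9 ->
6. propose(4,'y'):  nop
7. deliver 4→1:  <1:foll b9 ->
8. deliver 1→4:  nop
9. deliver 4→2:  <2:foll b9 y>
10. deliver 2→4:  nop
11. deliver 4→0:  <0:foll b9 ->
12. deliver 0→4:  nop
13. deliver 4→3:  <3:foll b9 y>
14. deliver 3→4:  <4:lead b9 y>
15. timeout(0):  <0:cand b10 ->
16. timeout(0):  <0:cand b15 ->
17. deliver 4→0:  nop
18. deliver 0→2:  <2:foll b10 y>
19. deliver 3→2:  nop
20. deliver 0→1:  <1:foll b10 ->
21. deliver 0→1:  <1:foll b15 ->
22. propose(2,'q'):  nop
23. deliver 2→0:  nop

10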